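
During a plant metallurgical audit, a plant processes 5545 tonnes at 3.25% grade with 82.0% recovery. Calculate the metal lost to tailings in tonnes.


Total metal in feed:
= 5545 * 3.25 / 100 = 180.2125 tonnes
Metal recovered:
= 180.2125 * 82.0 / 100 = 147.77425 tonnes
Metal lost to tailings:
= 180.2125 - 147.77425
= 32.4383 tonnes

32.4383 tonnes


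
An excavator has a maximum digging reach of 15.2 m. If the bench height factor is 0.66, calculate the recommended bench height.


Bench height = reach * factor
= 15.2 * 0.66
= 10.032 m

10.032 m


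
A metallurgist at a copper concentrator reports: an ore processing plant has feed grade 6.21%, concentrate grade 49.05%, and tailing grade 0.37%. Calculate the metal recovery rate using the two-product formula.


94.7566%

Using the two-product formula:
R = 100 * c * (f - t) / (f * (c - t))
Numerator = 100 * 49.05 * (6.21 - 0.37)
= 100 * 49.05 * 5.84
= 28645.2
Denominator = 6.21 * (49.05 - 0.37)
= 6.21 * 48.68
= 302.3028
R = 28645.2 / 302.3028
= 94.7566%


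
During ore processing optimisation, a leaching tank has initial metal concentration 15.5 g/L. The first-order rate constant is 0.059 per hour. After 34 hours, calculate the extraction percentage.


86.5474%

Compute the exponent:
-k * t = -0.059 * 34 = -2.006
Remaining concentration:
C = 15.5 * exp(-2.006)
= 15.5 * 0.1345257027
= 2.085148392 g/L
Extracted = 15.5 - 2.085148392 = 13.41485161 g/L
Extraction % = 13.41485161 / 15.5 * 100
= 86.5474%


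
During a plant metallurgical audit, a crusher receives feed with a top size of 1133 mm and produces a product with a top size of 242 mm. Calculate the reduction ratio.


Reduction ratio = feed size / product size
= 1133 / 242
= 4.6818

4.6818


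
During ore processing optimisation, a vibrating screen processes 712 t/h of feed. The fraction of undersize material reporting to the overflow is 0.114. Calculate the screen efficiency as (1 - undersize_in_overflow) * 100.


88.6%

Screen efficiency = (1 - fraction of undersize in overflow) * 100
= (1 - 0.114) * 100
= 0.886 * 100
= 88.6%


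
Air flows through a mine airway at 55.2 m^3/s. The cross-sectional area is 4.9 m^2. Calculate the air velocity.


11.2653 m/s

Velocity = flow rate / cross-sectional area
= 55.2 / 4.9
= 11.2653 m/s


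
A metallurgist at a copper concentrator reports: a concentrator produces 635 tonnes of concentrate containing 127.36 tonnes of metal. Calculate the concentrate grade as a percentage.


Grade = (metal in concentrate / concentrate mass) * 100
= (127.36 / 635) * 100
= 0.2005669291 * 100
= 20.0567%

20.0567%


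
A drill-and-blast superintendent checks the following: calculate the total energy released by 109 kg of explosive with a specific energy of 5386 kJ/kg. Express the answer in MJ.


587.074 MJ

Energy = mass * specific_energy / 1000
= 109 * 5386 / 1000
= 587074 / 1000
= 587.074 MJ


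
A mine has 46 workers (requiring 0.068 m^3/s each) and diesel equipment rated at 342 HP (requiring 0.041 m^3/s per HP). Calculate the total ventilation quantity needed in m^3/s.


Airflow for workers:
Q_people = 46 * 0.068 = 3.128 m^3/s
Airflow for diesel equipment:
Q_diesel = 342 * 0.041 = 14.022 m^3/s
Total ventilation:
Q_total = 3.128 + 14.022
= 17.15 m^3/s

17.15 m^3/s


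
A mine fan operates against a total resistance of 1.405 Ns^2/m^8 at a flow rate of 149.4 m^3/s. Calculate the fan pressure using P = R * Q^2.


Compute Q^2:
Q^2 = 149.4^2 = 22320.36
Compute pressure:
P = R * Q^2 = 1.405 * 22320.36
= 31360.1058 Pa

31360.1058 Pa


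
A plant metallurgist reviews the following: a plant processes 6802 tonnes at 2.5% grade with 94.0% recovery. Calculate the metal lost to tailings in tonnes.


10.203 tonnes

Total metal in feed:
= 6802 * 2.5 / 100 = 170.05 tonnes
Metal recovered:
= 170.05 * 94.0 / 100 = 159.847 tonnes
Metal lost to tailings:
= 170.05 - 159.847
= 10.203 tonnes


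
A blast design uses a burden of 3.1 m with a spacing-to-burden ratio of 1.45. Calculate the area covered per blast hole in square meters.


13.9345 m^2

First, find the spacing:
Spacing = burden * ratio = 3.1 * 1.45
= 4.495 m
Then, calculate the area:
Area = burden * spacing = 3.1 * 4.495
= 13.9345 m^2


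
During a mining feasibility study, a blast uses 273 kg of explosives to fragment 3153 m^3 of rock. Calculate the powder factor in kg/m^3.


Powder factor = explosive mass / rock volume
= 273 / 3153
= 0.0866 kg/m^3

0.0866 kg/m^3


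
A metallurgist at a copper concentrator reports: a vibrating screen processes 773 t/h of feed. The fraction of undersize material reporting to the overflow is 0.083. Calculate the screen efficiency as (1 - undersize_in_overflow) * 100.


91.7%

Screen efficiency = (1 - fraction of undersize in overflow) * 100
= (1 - 0.083) * 100
= 0.917 * 100
= 91.7%


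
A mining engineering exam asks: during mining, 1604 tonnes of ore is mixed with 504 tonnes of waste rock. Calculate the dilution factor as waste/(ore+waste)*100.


23.9089%

Total material = ore + waste
= 1604 + 504 = 2108 tonnes
Dilution = waste / total * 100
= 504 / 2108 * 100
= 0.2390891841 * 100
= 23.9089%


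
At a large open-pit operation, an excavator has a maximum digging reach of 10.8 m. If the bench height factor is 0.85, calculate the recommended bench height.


9.18 m

Bench height = reach * factor
= 10.8 * 0.85
= 9.18 m


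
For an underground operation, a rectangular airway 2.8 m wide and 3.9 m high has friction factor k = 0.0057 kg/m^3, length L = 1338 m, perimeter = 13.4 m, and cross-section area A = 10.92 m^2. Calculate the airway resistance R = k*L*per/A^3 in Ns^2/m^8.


Compute the numerator:
k * L * per = 0.0057 * 1338 * 13.4
= 102.19644
Compute the denominator:
A^3 = 10.92^3 = 1302.170688
Resistance:
R = 102.19644 / 1302.170688
= 0.0785 Ns^2/m^8

0.0785 Ns^2/m^8


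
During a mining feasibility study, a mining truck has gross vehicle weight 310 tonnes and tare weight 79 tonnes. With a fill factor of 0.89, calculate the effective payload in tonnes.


205.59 tonnes

Maximum payload = gross - tare
= 310 - 79 = 231 tonnes
Effective payload = max payload * fill factor
= 231 * 0.89
= 205.59 tonnes


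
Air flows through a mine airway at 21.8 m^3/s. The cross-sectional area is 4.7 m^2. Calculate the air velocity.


4.6383 m/s

Velocity = flow rate / cross-sectional area
= 21.8 / 4.7
= 4.6383 m/s


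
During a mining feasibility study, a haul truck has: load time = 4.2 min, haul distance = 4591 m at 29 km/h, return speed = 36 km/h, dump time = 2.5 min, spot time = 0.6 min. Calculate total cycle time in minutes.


24.4503 min

Convert haul speed to m/min: 29 * 1000/60 = 483.3333333 m/min
Haul time = 4591 / 483.3333333 = 9.49862069 min
Convert return speed to m/min: 36 * 1000/60 = 600 m/min
Return time = 4591 / 600 = 7.651666667 min
Total cycle time:
= 4.2 + 9.49862069 + 2.5 + 7.651666667 + 0.6
= 24.4503 min


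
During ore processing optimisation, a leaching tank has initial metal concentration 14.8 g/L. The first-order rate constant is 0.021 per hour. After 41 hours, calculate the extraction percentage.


57.7261%

Compute the exponent:
-k * t = -0.021 * 41 = -0.861
Remaining concentration:
C = 14.8 * exp(-0.861)
= 14.8 * 0.4227391317
= 6.25653915 g/L
Extracted = 14.8 - 6.25653915 = 8.54346085 g/L
Extraction % = 8.54346085 / 14.8 * 100
= 57.7261%


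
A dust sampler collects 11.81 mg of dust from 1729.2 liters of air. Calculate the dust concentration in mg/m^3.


Convert liters to m^3: 1 m^3 = 1000 L
Concentration = mass / volume * 1000
= 11.81 / 1729.2 * 1000
= 0.00682974786 * 1000
= 6.8297 mg/m^3

6.8297 mg/m^3


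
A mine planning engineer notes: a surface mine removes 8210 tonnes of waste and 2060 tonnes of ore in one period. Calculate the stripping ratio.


3.9854

Stripping ratio = waste tonnage / ore tonnage
= 8210 / 2060
= 3.9854


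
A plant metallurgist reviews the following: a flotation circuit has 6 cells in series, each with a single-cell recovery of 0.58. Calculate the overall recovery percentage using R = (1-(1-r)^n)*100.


99.4511%

Complement of single-cell recovery:
1 - r = 1 - 0.58 = 0.42
Raise to power n:
(1 - r)^6 = 0.42^6 = 0.005489031744
Overall recovery:
R = (1 - 0.005489031744) * 100
= 99.4511%


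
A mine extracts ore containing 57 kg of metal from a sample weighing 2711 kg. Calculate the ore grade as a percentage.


2.1025%

Ore grade = (metal mass / ore mass) * 100
= (57 / 2711) * 100
= 0.02102545186 * 100
= 2.1025%


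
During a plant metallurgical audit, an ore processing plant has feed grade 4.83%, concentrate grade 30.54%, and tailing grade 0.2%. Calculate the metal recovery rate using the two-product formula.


Using the two-product formula:
R = 100 * c * (f - t) / (f * (c - t))
Numerator = 100 * 30.54 * (4.83 - 0.2)
= 100 * 30.54 * 4.63
= 14140.02
Denominator = 4.83 * (30.54 - 0.2)
= 4.83 * 30.34
= 146.5422
R = 14140.02 / 146.5422
= 96.4911%

96.4911%


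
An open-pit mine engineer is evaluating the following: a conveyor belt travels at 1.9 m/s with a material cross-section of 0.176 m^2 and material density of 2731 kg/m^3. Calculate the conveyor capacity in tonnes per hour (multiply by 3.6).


Volumetric flow = speed * area
= 1.9 * 0.176 = 0.3344 m^3/s
Mass flow = volumetric * density
= 0.3344 * 2731 = 913.2464 kg/s
Convert to t/h: multiply by 3.6
Capacity = 913.2464 * 3.6
= 3287.687 t/h

3287.687 t/h


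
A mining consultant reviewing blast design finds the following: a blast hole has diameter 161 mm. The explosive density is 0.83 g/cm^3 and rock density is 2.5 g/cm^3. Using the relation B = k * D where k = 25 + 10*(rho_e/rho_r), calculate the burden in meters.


4.5595 m

First, compute k:
rho_e / rho_r = 0.83 / 2.5 = 0.332
k = 25 + 10 * 0.332 = 28.32
Then, compute burden:
B = k * D / 1000 = 28.32 * 161 / 1000
= 4559.52 / 1000
= 4.5595 m


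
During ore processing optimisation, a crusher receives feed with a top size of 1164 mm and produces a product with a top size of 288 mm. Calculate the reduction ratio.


4.0417

Reduction ratio = feed size / product size
= 1164 / 288
= 4.0417


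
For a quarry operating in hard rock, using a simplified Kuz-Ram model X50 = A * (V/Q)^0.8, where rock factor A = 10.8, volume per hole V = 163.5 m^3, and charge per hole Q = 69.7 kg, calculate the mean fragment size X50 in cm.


21.3625 cm

Compute V/Q:
V/Q = 163.5 / 69.7 = 2.345767575
Raise to the power 0.8:
(V/Q)^0.8 = 2.345767575^0.8 = 1.978007724
Multiply by A:
X50 = 10.8 * 1.978007724
= 21.3625 cm


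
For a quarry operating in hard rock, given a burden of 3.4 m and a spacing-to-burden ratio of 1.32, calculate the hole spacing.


Spacing = burden * ratio
= 3.4 * 1.32
= 4.488 m

4.488 m


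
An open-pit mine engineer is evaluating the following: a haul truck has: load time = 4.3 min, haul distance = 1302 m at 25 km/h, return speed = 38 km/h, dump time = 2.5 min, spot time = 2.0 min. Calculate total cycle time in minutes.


13.9806 min

Convert haul speed to m/min: 25 * 1000/60 = 416.6666667 m/min
Haul time = 1302 / 416.6666667 = 3.1248 min
Convert return speed to m/min: 38 * 1000/60 = 633.3333333 m/min
Return time = 1302 / 633.3333333 = 2.055789474 min
Total cycle time:
= 4.3 + 3.1248 + 2.5 + 2.055789474 + 2.0
= 13.9806 min


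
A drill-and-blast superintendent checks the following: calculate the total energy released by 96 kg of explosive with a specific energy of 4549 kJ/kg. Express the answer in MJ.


Energy = mass * specific_energy / 1000
= 96 * 4549 / 1000
= 436704 / 1000
= 436.704 MJ

436.704 MJ


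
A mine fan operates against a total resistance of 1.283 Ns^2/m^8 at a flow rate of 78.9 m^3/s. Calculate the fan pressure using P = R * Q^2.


7986.9444 Pa

Compute Q^2:
Q^2 = 78.9^2 = 6225.21
Compute pressure:
P = R * Q^2 = 1.283 * 6225.21
= 7986.9444 Pa


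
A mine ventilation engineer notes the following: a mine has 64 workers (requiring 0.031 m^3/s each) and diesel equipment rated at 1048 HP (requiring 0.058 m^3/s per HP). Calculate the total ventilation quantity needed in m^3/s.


Airflow for workers:
Q_people = 64 * 0.031 = 1.984 m^3/s
Airflow for diesel equipment:
Q_diesel = 1048 * 0.058 = 60.784 m^3/s
Total ventilation:
Q_total = 1.984 + 60.784
= 62.768 m^3/s

62.768 m^3/s


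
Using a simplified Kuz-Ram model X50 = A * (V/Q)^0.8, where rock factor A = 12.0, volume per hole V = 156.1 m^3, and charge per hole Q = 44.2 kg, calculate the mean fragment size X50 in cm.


32.928 cm

Compute V/Q:
V/Q = 156.1 / 44.2 = 3.531674208
Raise to the power 0.8:
(V/Q)^0.8 = 3.531674208^0.8 = 2.744002527
Multiply by A:
X50 = 12.0 * 2.744002527
= 32.928 cm


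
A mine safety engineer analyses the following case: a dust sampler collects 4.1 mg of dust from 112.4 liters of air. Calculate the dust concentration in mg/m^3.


Convert liters to m^3: 1 m^3 = 1000 L
Concentration = mass / volume * 1000
= 4.1 / 112.4 * 1000
= 0.03647686833 * 1000
= 36.4769 mg/m^3

36.4769 mg/m^3


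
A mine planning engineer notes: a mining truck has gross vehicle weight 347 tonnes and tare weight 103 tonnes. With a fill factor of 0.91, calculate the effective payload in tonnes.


222.04 tonnes

Maximum payload = gross - tare
= 347 - 103 = 244 tonnes
Effective payload = max payload * fill factor
= 244 * 0.91
= 222.04 tonnes


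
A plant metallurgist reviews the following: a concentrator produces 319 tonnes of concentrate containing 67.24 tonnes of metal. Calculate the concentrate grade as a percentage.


21.0784%

Grade = (metal in concentrate / concentrate mass) * 100
= (67.24 / 319) * 100
= 0.2107836991 * 100
= 21.0784%


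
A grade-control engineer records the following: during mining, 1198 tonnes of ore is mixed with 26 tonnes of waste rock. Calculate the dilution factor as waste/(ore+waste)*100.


Total material = ore + waste
= 1198 + 26 = 1224 tonnes
Dilution = waste / total * 100
= 26 / 1224 * 100
= 0.02124183007 * 100
= 2.1242%

2.1242%


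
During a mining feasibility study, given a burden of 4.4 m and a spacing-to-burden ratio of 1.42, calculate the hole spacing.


6.248 m

Spacing = burden * ratio
= 4.4 * 1.42
= 6.248 m


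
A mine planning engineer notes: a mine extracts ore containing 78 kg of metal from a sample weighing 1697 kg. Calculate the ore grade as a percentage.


Ore grade = (metal mass / ore mass) * 100
= (78 / 1697) * 100
= 0.04596346494 * 100
= 4.5963%

4.5963%


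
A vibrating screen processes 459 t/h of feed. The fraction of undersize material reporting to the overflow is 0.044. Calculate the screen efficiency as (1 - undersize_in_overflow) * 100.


Screen efficiency = (1 - fraction of undersize in overflow) * 100
= (1 - 0.044) * 100
= 0.956 * 100
= 95.6%

95.6%


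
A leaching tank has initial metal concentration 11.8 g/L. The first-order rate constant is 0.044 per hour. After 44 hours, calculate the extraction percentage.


85.572%

Compute the exponent:
-k * t = -0.044 * 44 = -1.936
Remaining concentration:
C = 11.8 * exp(-1.936)
= 11.8 * 0.1442799167
= 1.702503018 g/L
Extracted = 11.8 - 1.702503018 = 10.09749698 g/L
Extraction % = 10.09749698 / 11.8 * 100
= 85.572%


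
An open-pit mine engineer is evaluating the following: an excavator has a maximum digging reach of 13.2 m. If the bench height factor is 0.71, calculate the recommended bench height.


9.372 m

Bench height = reach * factor
= 13.2 * 0.71
= 9.372 m


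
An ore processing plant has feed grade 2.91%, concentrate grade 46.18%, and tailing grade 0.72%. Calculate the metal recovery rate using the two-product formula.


Using the two-product formula:
R = 100 * c * (f - t) / (f * (c - t))
Numerator = 100 * 46.18 * (2.91 - 0.72)
= 100 * 46.18 * 2.19
= 10113.42
Denominator = 2.91 * (46.18 - 0.72)
= 2.91 * 45.46
= 132.2886
R = 10113.42 / 132.2886
= 76.4497%

76.4497%


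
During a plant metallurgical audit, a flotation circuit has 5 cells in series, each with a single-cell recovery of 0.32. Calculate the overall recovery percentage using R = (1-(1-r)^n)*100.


Complement of single-cell recovery:
1 - r = 1 - 0.32 = 0.68
Raise to power n:
(1 - r)^5 = 0.68^5 = 0.1453933568
Overall recovery:
R = (1 - 0.1453933568) * 100
= 85.4607%

85.4607%


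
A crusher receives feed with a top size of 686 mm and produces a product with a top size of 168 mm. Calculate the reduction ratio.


Reduction ratio = feed size / product size
= 686 / 168
= 4.0833

4.0833


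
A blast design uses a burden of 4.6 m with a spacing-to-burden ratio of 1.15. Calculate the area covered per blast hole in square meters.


First, find the spacing:
Spacing = burden * ratio = 4.6 * 1.15
= 5.29 m
Then, calculate the area:
Area = burden * spacing = 4.6 * 5.29
= 24.334 m^2

24.334 m^2


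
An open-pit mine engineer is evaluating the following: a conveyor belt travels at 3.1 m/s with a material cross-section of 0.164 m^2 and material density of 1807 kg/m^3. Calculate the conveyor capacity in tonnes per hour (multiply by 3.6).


3307.2437 t/h

Volumetric flow = speed * area
= 3.1 * 0.164 = 0.5084 m^3/s
Mass flow = volumetric * density
= 0.5084 * 1807 = 918.6788 kg/s
Convert to t/h: multiply by 3.6
Capacity = 918.6788 * 3.6
= 3307.2437 t/h


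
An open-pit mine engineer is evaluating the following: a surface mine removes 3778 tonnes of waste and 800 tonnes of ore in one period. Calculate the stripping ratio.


4.7225

Stripping ratio = waste tonnage / ore tonnage
= 3778 / 800
= 4.7225


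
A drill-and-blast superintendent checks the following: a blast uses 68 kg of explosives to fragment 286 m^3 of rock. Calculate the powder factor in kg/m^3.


0.2378 kg/m^3

Powder factor = explosive mass / rock volume
= 68 / 286
= 0.2378 kg/m^3


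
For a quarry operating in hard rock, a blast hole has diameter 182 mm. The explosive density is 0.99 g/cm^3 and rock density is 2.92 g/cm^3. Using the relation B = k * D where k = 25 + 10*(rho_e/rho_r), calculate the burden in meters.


First, compute k:
rho_e / rho_r = 0.99 / 2.92 = 0.3390410959
k = 25 + 10 * 0.3390410959 = 28.39041096
Then, compute burden:
B = k * D / 1000 = 28.39041096 * 182 / 1000
= 5167.054795 / 1000
= 5.1671 m

5.1671 m


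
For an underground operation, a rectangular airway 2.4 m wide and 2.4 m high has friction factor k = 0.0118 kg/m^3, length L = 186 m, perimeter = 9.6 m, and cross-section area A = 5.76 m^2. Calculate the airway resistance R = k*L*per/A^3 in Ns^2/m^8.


0.1103 Ns^2/m^8

Compute the numerator:
k * L * per = 0.0118 * 186 * 9.6
= 21.07008
Compute the denominator:
A^3 = 5.76^3 = 191.102976
Resistance:
R = 21.07008 / 191.102976
= 0.1103 Ns^2/m^8


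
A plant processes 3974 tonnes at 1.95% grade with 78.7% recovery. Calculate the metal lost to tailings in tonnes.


16.506 tonnes

Total metal in feed:
= 3974 * 1.95 / 100 = 77.493 tonnes
Metal recovered:
= 77.493 * 78.7 / 100 = 60.986991 tonnes
Metal lost to tailings:
= 77.493 - 60.986991
= 16.506 tonnes


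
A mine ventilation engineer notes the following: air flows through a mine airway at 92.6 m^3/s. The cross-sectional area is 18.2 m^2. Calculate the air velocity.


5.0879 m/s

Velocity = flow rate / cross-sectional area
= 92.6 / 18.2
= 5.0879 m/s


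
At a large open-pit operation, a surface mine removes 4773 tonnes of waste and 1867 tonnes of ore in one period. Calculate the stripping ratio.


Stripping ratio = waste tonnage / ore tonnage
= 4773 / 1867
= 2.5565

2.5565


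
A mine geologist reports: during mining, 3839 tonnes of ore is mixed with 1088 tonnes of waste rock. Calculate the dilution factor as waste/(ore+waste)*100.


22.0824%

Total material = ore + waste
= 3839 + 1088 = 4927 tonnes
Dilution = waste / total * 100
= 1088 / 4927 * 100
= 0.2208240309 * 100
= 22.0824%


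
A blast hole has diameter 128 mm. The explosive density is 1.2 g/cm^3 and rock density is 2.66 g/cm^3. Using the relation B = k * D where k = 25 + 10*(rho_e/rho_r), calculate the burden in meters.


3.7774 m

First, compute k:
rho_e / rho_r = 1.2 / 2.66 = 0.4511278195
k = 25 + 10 * 0.4511278195 = 29.5112782
Then, compute burden:
B = k * D / 1000 = 29.5112782 * 128 / 1000
= 3777.443609 / 1000
= 3.7774 m


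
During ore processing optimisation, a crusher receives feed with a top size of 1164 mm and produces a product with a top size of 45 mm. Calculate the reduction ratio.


25.8667

Reduction ratio = feed size / product size
= 1164 / 45
= 25.8667


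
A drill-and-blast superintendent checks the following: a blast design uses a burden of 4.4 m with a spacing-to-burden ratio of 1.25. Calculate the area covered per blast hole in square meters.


First, find the spacing:
Spacing = burden * ratio = 4.4 * 1.25
= 5.5 m
Then, calculate the area:
Area = burden * spacing = 4.4 * 5.5
= 24.2 m^2

24.2 m^2


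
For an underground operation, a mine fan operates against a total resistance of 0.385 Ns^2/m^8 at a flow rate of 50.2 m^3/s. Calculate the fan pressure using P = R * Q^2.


Compute Q^2:
Q^2 = 50.2^2 = 2520.04
Compute pressure:
P = R * Q^2 = 0.385 * 2520.04
= 970.2154 Pa

970.2154 Pa


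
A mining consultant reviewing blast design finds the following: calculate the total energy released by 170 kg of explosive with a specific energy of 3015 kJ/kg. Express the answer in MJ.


Energy = mass * specific_energy / 1000
= 170 * 3015 / 1000
= 512550 / 1000
= 512.55 MJ

512.55 MJ


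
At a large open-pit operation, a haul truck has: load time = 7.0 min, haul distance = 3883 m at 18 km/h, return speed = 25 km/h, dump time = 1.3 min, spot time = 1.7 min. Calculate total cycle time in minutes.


32.2625 min

Convert haul speed to m/min: 18 * 1000/60 = 300 m/min
Haul time = 3883 / 300 = 12.94333333 min
Convert return speed to m/min: 25 * 1000/60 = 416.6666667 m/min
Return time = 3883 / 416.6666667 = 9.3192 min
Total cycle time:
= 7.0 + 12.94333333 + 1.3 + 9.3192 + 1.7
= 32.2625 min


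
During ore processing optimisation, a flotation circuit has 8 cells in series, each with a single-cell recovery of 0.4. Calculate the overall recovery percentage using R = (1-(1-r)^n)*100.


98.3204%

Complement of single-cell recovery:
1 - r = 1 - 0.4 = 0.6
Raise to power n:
(1 - r)^8 = 0.6^8 = 0.01679616
Overall recovery:
R = (1 - 0.01679616) * 100
= 98.3204%


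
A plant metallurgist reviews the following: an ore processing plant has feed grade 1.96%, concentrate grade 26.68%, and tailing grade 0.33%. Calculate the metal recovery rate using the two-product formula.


84.2048%

Using the two-product formula:
R = 100 * c * (f - t) / (f * (c - t))
Numerator = 100 * 26.68 * (1.96 - 0.33)
= 100 * 26.68 * 1.63
= 4348.84
Denominator = 1.96 * (26.68 - 0.33)
= 1.96 * 26.35
= 51.646
R = 4348.84 / 51.646
= 84.2048%


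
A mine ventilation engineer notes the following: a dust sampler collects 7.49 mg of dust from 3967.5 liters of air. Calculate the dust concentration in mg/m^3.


1.8878 mg/m^3

Convert liters to m^3: 1 m^3 = 1000 L
Concentration = mass / volume * 1000
= 7.49 / 3967.5 * 1000
= 0.001887838689 * 1000
= 1.8878 mg/m^3


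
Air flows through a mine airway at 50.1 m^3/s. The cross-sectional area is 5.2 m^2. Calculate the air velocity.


Velocity = flow rate / cross-sectional area
= 50.1 / 5.2
= 9.6346 m/s

9.6346 m/s


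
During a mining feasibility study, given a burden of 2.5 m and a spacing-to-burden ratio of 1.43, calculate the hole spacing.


Spacing = burden * ratio
= 2.5 * 1.43
= 3.575 m

3.575 m


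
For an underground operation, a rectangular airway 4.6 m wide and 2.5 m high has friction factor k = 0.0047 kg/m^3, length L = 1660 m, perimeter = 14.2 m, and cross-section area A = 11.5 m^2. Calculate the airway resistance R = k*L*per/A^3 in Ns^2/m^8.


0.0728 Ns^2/m^8

Compute the numerator:
k * L * per = 0.0047 * 1660 * 14.2
= 110.7884
Compute the denominator:
A^3 = 11.5^3 = 1520.875
Resistance:
R = 110.7884 / 1520.875
= 0.0728 Ns^2/m^8


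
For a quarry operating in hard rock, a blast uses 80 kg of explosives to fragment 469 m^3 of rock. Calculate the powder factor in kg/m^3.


Powder factor = explosive mass / rock volume
= 80 / 469
= 0.1706 kg/m^3

0.1706 kg/m^3


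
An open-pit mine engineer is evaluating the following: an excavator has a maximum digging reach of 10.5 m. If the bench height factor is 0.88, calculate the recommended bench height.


Bench height = reach * factor
= 10.5 * 0.88
= 9.24 m

9.24 m


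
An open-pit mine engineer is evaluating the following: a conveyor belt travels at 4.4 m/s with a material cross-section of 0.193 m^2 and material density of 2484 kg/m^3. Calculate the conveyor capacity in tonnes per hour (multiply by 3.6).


7593.8861 t/h

Volumetric flow = speed * area
= 4.4 * 0.193 = 0.8492 m^3/s
Mass flow = volumetric * density
= 0.8492 * 2484 = 2109.4128 kg/s
Convert to t/h: multiply by 3.6
Capacity = 2109.4128 * 3.6
= 7593.8861 t/h


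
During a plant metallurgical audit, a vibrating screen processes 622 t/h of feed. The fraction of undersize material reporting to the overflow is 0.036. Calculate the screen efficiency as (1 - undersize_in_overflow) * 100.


96.4%

Screen efficiency = (1 - fraction of undersize in overflow) * 100
= (1 - 0.036) * 100
= 0.964 * 100
= 96.4%


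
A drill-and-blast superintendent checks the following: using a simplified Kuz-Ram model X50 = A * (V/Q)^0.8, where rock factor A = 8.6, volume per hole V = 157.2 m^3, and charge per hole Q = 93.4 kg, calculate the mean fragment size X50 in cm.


13.0432 cm

Compute V/Q:
V/Q = 157.2 / 93.4 = 1.683083512
Raise to the power 0.8:
(V/Q)^0.8 = 1.683083512^0.8 = 1.516647077
Multiply by A:
X50 = 8.6 * 1.516647077
= 13.0432 cm


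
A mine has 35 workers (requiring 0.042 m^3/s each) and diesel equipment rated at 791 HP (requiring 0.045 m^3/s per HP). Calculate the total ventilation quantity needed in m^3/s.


37.065 m^3/s

Airflow for workers:
Q_people = 35 * 0.042 = 1.47 m^3/s
Airflow for diesel equipment:
Q_diesel = 791 * 0.045 = 35.595 m^3/s
Total ventilation:
Q_total = 1.47 + 35.595
= 37.065 m^3/s


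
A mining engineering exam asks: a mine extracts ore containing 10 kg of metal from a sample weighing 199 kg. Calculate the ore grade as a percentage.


Ore grade = (metal mass / ore mass) * 100
= (10 / 199) * 100
= 0.05025125628 * 100
= 5.0251%

5.0251%


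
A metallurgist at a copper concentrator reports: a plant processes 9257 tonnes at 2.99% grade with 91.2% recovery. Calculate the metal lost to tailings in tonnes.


24.357 tonnes

Total metal in feed:
= 9257 * 2.99 / 100 = 276.7843 tonnes
Metal recovered:
= 276.7843 * 91.2 / 100 = 252.4272816 tonnes
Metal lost to tailings:
= 276.7843 - 252.4272816
= 24.357 tonnes


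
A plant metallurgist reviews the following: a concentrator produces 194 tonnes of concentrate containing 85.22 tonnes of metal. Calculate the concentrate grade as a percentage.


Grade = (metal in concentrate / concentrate mass) * 100
= (85.22 / 194) * 100
= 0.4392783505 * 100
= 43.9278%

43.9278%


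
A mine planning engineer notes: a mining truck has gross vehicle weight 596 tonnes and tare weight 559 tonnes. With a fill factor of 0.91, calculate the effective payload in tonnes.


33.67 tonnes

Maximum payload = gross - tare
= 596 - 559 = 37 tonnes
Effective payload = max payload * fill factor
= 37 * 0.91
= 33.67 tonnes


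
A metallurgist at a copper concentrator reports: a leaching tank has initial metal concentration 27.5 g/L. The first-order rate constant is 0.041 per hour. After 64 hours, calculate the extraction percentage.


Compute the exponent:
-k * t = -0.041 * 64 = -2.624
Remaining concentration:
C = 27.5 * exp(-2.624)
= 27.5 * 0.07251223302
= 1.994086408 g/L
Extracted = 27.5 - 1.994086408 = 25.50591359 g/L
Extraction % = 25.50591359 / 27.5 * 100
= 92.7488%

92.7488%


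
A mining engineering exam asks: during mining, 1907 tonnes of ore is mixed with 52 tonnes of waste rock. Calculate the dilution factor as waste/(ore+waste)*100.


Total material = ore + waste
= 1907 + 52 = 1959 tonnes
Dilution = waste / total * 100
= 52 / 1959 * 100
= 0.02654415518 * 100
= 2.6544%

2.6544%


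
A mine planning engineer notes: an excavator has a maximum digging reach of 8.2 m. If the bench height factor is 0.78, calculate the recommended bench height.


6.396 m

Bench height = reach * factor
= 8.2 * 0.78
= 6.396 m


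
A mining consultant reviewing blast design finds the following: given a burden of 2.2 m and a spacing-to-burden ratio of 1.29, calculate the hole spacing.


Spacing = burden * ratio
= 2.2 * 1.29
= 2.838 m

2.838 m


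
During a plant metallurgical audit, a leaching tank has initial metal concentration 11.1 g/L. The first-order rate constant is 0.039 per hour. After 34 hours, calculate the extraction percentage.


Compute the exponent:
-k * t = -0.039 * 34 = -1.326
Remaining concentration:
C = 11.1 * exp(-1.326)
= 11.1 * 0.265537289
= 2.947463908 g/L
Extracted = 11.1 - 2.947463908 = 8.152536092 g/L
Extraction % = 8.152536092 / 11.1 * 100
= 73.4463%

73.4463%


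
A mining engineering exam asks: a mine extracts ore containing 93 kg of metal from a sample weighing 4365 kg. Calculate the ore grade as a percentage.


2.1306%

Ore grade = (metal mass / ore mass) * 100
= (93 / 4365) * 100
= 0.02130584192 * 100
= 2.1306%


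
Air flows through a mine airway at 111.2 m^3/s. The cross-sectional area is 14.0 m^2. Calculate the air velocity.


Velocity = flow rate / cross-sectional area
= 111.2 / 14.0
= 7.9429 m/s

7.9429 m/s


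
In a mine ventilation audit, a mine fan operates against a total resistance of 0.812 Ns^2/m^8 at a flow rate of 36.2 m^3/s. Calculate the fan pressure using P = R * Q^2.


1064.0773 Pa

Compute Q^2:
Q^2 = 36.2^2 = 1310.44
Compute pressure:
P = R * Q^2 = 0.812 * 1310.44
= 1064.0773 Pa


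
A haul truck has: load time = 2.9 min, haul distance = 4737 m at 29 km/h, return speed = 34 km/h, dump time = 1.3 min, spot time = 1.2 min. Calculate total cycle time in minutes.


23.5601 min

Convert haul speed to m/min: 29 * 1000/60 = 483.3333333 m/min
Haul time = 4737 / 483.3333333 = 9.800689655 min
Convert return speed to m/min: 34 * 1000/60 = 566.6666667 m/min
Return time = 4737 / 566.6666667 = 8.359411765 min
Total cycle time:
= 2.9 + 9.800689655 + 1.3 + 8.359411765 + 1.2
= 23.5601 min


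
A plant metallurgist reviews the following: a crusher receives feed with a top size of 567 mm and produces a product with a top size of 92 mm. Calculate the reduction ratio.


6.163

Reduction ratio = feed size / product size
= 567 / 92
= 6.163


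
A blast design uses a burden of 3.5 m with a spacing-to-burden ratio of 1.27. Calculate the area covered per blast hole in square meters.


First, find the spacing:
Spacing = burden * ratio = 3.5 * 1.27
= 4.445 m
Then, calculate the area:
Area = burden * spacing = 3.5 * 4.445
= 15.5575 m^2

15.5575 m^2


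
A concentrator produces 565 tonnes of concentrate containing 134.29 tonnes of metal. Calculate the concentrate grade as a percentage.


23.7681%

Grade = (metal in concentrate / concentrate mass) * 100
= (134.29 / 565) * 100
= 0.2376814159 * 100
= 23.7681%


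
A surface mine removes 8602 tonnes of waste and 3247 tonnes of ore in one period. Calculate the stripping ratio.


Stripping ratio = waste tonnage / ore tonnage
= 8602 / 3247
= 2.6492

2.6492


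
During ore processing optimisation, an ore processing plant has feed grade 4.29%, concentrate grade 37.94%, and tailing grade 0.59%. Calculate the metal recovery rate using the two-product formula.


87.6095%

Using the two-product formula:
R = 100 * c * (f - t) / (f * (c - t))
Numerator = 100 * 37.94 * (4.29 - 0.59)
= 100 * 37.94 * 3.7
= 14037.8
Denominator = 4.29 * (37.94 - 0.59)
= 4.29 * 37.35
= 160.2315
R = 14037.8 / 160.2315
= 87.6095%


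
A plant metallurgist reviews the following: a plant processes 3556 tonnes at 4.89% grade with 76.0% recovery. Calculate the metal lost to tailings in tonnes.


41.7332 tonnes

Total metal in feed:
= 3556 * 4.89 / 100 = 173.8884 tonnes
Metal recovered:
= 173.8884 * 76.0 / 100 = 132.155184 tonnes
Metal lost to tailings:
= 173.8884 - 132.155184
= 41.7332 tonnes


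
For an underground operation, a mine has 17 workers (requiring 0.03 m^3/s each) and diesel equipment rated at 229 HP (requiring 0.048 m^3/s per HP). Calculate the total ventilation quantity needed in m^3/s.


Airflow for workers:
Q_people = 17 * 0.03 = 0.51 m^3/s
Airflow for diesel equipment:
Q_diesel = 229 * 0.048 = 10.992 m^3/s
Total ventilation:
Q_total = 0.51 + 10.992
= 11.502 m^3/s

11.502 m^3/s


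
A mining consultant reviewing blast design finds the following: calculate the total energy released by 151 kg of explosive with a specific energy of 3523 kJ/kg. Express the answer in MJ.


531.973 MJ

Energy = mass * specific_energy / 1000
= 151 * 3523 / 1000
= 531973 / 1000
= 531.973 MJ


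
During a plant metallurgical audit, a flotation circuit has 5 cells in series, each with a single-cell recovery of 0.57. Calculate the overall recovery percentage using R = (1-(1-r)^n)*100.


98.5299%

Complement of single-cell recovery:
1 - r = 1 - 0.57 = 0.43
Raise to power n:
(1 - r)^5 = 0.43^5 = 0.0147008443
Overall recovery:
R = (1 - 0.0147008443) * 100
= 98.5299%


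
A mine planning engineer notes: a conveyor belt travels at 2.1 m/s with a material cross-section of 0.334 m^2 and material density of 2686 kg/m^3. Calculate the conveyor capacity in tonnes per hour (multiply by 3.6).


Volumetric flow = speed * area
= 2.1 * 0.334 = 0.7014 m^3/s
Mass flow = volumetric * density
= 0.7014 * 2686 = 1883.9604 kg/s
Convert to t/h: multiply by 3.6
Capacity = 1883.9604 * 3.6
= 6782.2574 t/h

6782.2574 t/h


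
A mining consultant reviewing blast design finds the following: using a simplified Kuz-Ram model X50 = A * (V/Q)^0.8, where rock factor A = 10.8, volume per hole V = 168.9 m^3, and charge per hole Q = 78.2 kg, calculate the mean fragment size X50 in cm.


Compute V/Q:
V/Q = 168.9 / 78.2 = 2.159846547
Raise to the power 0.8:
(V/Q)^0.8 = 2.159846547^0.8 = 1.851562248
Multiply by A:
X50 = 10.8 * 1.851562248
= 19.9969 cm

19.9969 cm


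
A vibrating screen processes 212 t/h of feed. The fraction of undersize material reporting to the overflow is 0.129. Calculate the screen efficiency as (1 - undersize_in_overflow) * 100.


87.1%

Screen efficiency = (1 - fraction of undersize in overflow) * 100
= (1 - 0.129) * 100
= 0.871 * 100
= 87.1%


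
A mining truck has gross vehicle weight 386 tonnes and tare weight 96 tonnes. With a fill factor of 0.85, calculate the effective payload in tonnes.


246.5 tonnes

Maximum payload = gross - tare
= 386 - 96 = 290 tonnes
Effective payload = max payload * fill factor
= 290 * 0.85
= 246.5 tonnes


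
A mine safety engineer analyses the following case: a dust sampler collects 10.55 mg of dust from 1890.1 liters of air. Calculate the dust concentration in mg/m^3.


Convert liters to m^3: 1 m^3 = 1000 L
Concentration = mass / volume * 1000
= 10.55 / 1890.1 * 1000
= 0.005581715253 * 1000
= 5.5817 mg/m^3

5.5817 mg/m^3


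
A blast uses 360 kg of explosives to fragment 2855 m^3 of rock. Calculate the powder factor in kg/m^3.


0.1261 kg/m^3

Powder factor = explosive mass / rock volume
= 360 / 2855
= 0.1261 kg/m^3


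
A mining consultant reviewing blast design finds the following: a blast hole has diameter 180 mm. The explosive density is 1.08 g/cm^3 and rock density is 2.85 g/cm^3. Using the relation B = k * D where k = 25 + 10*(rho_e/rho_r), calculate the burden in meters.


5.1821 m

First, compute k:
rho_e / rho_r = 1.08 / 2.85 = 0.3789473684
k = 25 + 10 * 0.3789473684 = 28.78947368
Then, compute burden:
B = k * D / 1000 = 28.78947368 * 180 / 1000
= 5182.105263 / 1000
= 5.1821 m


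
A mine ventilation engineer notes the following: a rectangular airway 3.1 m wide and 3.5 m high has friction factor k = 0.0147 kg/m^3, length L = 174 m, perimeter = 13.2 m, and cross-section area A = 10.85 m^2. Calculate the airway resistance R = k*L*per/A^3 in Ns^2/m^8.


Compute the numerator:
k * L * per = 0.0147 * 174 * 13.2
= 33.76296
Compute the denominator:
A^3 = 10.85^3 = 1277.289125
Resistance:
R = 33.76296 / 1277.289125
= 0.0264 Ns^2/m^8

0.0264 Ns^2/m^8


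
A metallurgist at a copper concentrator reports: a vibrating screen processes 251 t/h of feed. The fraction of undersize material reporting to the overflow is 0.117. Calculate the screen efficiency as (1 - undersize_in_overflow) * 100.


Screen efficiency = (1 - fraction of undersize in overflow) * 100
= (1 - 0.117) * 100
= 0.883 * 100
= 88.3%

88.3%


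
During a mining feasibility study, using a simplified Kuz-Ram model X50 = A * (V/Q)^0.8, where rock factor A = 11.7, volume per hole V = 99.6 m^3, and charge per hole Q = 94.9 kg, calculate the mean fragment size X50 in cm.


12.1613 cm

Compute V/Q:
V/Q = 99.6 / 94.9 = 1.049525817
Raise to the power 0.8:
(V/Q)^0.8 = 1.049525817^0.8 = 1.039428213
Multiply by A:
X50 = 11.7 * 1.039428213
= 12.1613 cm


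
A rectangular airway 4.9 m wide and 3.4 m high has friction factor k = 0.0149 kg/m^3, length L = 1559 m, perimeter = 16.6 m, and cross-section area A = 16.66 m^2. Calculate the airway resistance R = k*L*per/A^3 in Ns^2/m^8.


0.0834 Ns^2/m^8

Compute the numerator:
k * L * per = 0.0149 * 1559 * 16.6
= 385.60306
Compute the denominator:
A^3 = 16.66^3 = 4624.076296
Resistance:
R = 385.60306 / 4624.076296
= 0.0834 Ns^2/m^8


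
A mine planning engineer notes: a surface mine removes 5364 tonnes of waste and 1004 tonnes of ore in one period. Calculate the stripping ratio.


5.3426

Stripping ratio = waste tonnage / ore tonnage
= 5364 / 1004
= 5.3426


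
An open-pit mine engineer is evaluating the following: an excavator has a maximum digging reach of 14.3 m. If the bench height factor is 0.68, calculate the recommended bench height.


Bench height = reach * factor
= 14.3 * 0.68
= 9.724 m

9.724 m


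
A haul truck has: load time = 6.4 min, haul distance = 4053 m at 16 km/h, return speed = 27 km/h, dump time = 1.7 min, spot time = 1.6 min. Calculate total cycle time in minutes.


Convert haul speed to m/min: 16 * 1000/60 = 266.6666667 m/min
Haul time = 4053 / 266.6666667 = 15.19875 min
Convert return speed to m/min: 27 * 1000/60 = 450 m/min
Return time = 4053 / 450 = 9.006666667 min
Total cycle time:
= 6.4 + 15.19875 + 1.7 + 9.006666667 + 1.6
= 33.9054 min

33.9054 min


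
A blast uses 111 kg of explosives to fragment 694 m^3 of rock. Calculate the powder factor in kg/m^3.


0.1599 kg/m^3

Powder factor = explosive mass / rock volume
= 111 / 694
= 0.1599 kg/m^3


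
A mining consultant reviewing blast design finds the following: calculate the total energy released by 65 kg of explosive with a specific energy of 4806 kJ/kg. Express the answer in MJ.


312.39 MJ

Energy = mass * specific_energy / 1000
= 65 * 4806 / 1000
= 312390 / 1000
= 312.39 MJ


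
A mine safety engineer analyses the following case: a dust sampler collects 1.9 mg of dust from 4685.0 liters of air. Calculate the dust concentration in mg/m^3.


Convert liters to m^3: 1 m^3 = 1000 L
Concentration = mass / volume * 1000
= 1.9 / 4685.0 * 1000
= 0.0004055496265 * 1000
= 0.4055 mg/m^3

0.4055 mg/m^3


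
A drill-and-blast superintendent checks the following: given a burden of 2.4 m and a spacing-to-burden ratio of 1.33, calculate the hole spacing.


3.192 m

Spacing = burden * ratio
= 2.4 * 1.33
= 3.192 m


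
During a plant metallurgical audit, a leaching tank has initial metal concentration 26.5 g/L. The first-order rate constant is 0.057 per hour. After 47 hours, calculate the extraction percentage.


93.1368%

Compute the exponent:
-k * t = -0.057 * 47 = -2.679
Remaining concentration:
C = 26.5 * exp(-2.679)
= 26.5 * 0.0686317516
= 1.818741417 g/L
Extracted = 26.5 - 1.818741417 = 24.68125858 g/L
Extraction % = 24.68125858 / 26.5 * 100
= 93.1368%


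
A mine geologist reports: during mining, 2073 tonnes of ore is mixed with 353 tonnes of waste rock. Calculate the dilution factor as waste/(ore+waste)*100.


Total material = ore + waste
= 2073 + 353 = 2426 tonnes
Dilution = waste / total * 100
= 353 / 2426 * 100
= 0.1455070074 * 100
= 14.5507%

14.5507%
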